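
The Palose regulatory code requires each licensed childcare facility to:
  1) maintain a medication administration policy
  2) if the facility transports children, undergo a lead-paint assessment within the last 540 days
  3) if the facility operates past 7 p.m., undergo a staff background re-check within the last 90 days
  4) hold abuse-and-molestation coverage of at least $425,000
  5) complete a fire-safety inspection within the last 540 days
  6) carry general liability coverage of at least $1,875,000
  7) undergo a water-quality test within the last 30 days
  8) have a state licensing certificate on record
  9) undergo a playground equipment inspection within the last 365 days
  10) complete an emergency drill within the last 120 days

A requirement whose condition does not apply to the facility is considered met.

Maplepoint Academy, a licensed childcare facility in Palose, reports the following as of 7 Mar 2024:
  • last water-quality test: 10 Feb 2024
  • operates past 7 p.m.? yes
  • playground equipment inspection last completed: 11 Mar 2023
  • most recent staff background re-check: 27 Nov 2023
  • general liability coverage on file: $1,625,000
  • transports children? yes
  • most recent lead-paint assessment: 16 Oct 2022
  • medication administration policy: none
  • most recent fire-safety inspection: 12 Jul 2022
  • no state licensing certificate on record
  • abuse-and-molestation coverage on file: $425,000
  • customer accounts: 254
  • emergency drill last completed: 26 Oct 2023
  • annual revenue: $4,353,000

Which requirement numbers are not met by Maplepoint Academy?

1, 3, 5, 6, 8, 10

1. medication administration policy absent → not met
2. condition 'transports children' holds; lead-paint assessment 508 days ago vs limit 540 → met
3. condition 'operates past 7 p.m.' holds; staff background re-check 101 days ago vs limit 90 → not met
4. abuse-and-molestation coverage $425,000 ≥ $425,000 → met
5. fire-safety inspection 604 days ago vs limit 540 → not met
6. general liability coverage $1,625,000 < $1,875,000 → not met
7. water-quality test 26 days ago vs limit 30 → met
8. state licensing certificate absent → not met
9. playground equipment inspection 362 days ago vs limit 365 → met
10. emergency drill 133 days ago vs limit 120 → not met
Not met: 1, 3, 5, 6, 8, 10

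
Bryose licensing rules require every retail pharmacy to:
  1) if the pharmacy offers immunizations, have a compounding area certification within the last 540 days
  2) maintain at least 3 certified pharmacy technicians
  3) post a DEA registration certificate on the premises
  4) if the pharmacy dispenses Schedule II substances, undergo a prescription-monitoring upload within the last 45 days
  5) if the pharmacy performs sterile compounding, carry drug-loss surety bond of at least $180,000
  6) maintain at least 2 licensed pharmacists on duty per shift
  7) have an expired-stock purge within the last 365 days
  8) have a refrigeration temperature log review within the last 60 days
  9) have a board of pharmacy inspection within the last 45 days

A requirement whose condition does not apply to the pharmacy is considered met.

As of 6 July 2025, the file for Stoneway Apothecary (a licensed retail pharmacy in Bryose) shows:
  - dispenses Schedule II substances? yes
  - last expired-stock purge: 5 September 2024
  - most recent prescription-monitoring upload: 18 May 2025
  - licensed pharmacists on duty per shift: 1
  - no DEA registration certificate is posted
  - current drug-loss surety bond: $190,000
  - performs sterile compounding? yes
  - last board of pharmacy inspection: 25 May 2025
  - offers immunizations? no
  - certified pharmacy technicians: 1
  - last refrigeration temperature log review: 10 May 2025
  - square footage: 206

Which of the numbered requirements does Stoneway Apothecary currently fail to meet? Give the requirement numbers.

1. condition 'offers immunizations' does not hold → requirement n/a → met
2. certified pharmacy technicians 1 < 3 → not met
3. DEA registration certificate absent → not met
4. condition 'dispenses Schedule II substances' holds; prescription-monitoring upload 49 days ago vs limit 45 → not met
5. condition 'performs sterile compounding' holds; drug-loss surety bond $190,000 ≥ $180,000 → met
6. licensed pharmacists on duty per shift 1 < 2 → not met
7. expired-stock purge 304 days ago vs limit 365 → met
8. refrigeration temperature log review 57 days ago vs limit 60 → met
9. board of pharmacy inspection 42 days ago vs limit 45 → met
Not met: 2, 3, 4, 6

2, 3, 4, 6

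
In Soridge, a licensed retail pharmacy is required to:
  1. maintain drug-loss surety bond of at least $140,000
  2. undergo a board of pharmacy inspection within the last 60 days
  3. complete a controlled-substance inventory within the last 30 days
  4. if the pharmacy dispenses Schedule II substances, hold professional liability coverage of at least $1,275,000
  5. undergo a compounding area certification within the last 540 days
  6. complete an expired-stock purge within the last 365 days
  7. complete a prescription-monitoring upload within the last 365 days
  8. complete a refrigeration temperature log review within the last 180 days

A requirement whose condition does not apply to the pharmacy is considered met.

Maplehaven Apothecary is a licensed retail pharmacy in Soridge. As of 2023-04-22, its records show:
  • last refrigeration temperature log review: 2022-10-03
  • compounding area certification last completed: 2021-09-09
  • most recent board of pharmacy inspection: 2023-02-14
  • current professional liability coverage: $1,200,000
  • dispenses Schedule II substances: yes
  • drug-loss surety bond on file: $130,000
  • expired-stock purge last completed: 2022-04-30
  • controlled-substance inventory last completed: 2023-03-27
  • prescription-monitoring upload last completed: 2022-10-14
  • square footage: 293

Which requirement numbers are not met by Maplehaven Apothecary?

1, 2, 4, 5, 8

1. drug-loss surety bond $130,000 < $140,000 → not met
2. board of pharmacy inspection 67 days ago vs limit 60 → not met
3. controlled-substance inventory 26 days ago vs limit 30 → met
4. condition 'dispenses Schedule II substances' holds; professional liability coverage $1,200,000 < $1,275,000 → not met
5. compounding area certification 590 days ago vs limit 540 → not met
6. expired-stock purge 357 days ago vs limit 365 → met
7. prescription-monitoring upload 190 days ago vs limit 365 → met
8. refrigeration temperature log review 201 days ago vs limit 180 → not met
Not met: 1, 2, 4, 5, 8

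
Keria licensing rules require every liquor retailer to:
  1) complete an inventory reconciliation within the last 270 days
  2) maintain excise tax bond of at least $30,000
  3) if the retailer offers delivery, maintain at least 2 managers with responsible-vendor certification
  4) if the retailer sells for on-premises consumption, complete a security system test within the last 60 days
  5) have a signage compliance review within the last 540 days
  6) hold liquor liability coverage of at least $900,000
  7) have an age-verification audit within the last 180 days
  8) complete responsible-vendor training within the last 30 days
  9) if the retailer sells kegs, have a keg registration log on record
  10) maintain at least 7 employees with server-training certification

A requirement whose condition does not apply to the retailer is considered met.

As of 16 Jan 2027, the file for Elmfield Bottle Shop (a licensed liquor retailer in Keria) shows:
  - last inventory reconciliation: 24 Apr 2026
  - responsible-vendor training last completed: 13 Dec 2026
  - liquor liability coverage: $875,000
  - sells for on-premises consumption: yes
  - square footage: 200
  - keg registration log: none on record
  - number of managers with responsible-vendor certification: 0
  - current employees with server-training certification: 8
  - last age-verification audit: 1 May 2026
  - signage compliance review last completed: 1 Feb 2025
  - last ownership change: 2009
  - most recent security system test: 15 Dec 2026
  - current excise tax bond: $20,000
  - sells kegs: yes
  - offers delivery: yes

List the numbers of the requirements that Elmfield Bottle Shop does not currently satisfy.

1. inventory reconciliation 267 days ago vs limit 270 → met
2. excise tax bond $20,000 < $30,000 → not met
3. condition 'offers delivery' holds; managers with responsible-vendor certification 0 < 2 → not met
4. condition 'sells for on-premises consumption' holds; security system test 32 days ago vs limit 60 → met
5. signage compliance review 714 days ago vs limit 540 → not met
6. liquor liability coverage $875,000 < $900,000 → not met
7. age-verification audit 260 days ago vs limit 180 → not met
8. responsible-vendor training 34 days ago vs limit 30 → not met
9. condition 'sells kegs' holds; keg registration log absent → not met
10. employees with server-training certification 8 ≥ 7 → met
Not met: 2, 3, 5, 6, 7, 8, 9

2, 3, 5, 6, 7, 8, 9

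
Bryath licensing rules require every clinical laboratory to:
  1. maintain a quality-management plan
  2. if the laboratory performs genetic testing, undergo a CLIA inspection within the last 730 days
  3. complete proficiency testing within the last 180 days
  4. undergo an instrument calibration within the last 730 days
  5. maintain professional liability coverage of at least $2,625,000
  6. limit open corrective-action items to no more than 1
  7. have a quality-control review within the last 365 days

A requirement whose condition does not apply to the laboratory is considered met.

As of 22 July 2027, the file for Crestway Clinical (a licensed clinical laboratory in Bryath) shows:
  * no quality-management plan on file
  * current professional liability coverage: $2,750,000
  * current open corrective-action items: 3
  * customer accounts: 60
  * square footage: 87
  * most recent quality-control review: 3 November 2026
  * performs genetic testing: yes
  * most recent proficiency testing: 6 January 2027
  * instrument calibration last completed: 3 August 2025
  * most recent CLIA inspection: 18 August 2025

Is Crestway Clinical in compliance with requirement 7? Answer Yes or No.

7. quality-control review 261 days ago vs limit 365 → met

Yes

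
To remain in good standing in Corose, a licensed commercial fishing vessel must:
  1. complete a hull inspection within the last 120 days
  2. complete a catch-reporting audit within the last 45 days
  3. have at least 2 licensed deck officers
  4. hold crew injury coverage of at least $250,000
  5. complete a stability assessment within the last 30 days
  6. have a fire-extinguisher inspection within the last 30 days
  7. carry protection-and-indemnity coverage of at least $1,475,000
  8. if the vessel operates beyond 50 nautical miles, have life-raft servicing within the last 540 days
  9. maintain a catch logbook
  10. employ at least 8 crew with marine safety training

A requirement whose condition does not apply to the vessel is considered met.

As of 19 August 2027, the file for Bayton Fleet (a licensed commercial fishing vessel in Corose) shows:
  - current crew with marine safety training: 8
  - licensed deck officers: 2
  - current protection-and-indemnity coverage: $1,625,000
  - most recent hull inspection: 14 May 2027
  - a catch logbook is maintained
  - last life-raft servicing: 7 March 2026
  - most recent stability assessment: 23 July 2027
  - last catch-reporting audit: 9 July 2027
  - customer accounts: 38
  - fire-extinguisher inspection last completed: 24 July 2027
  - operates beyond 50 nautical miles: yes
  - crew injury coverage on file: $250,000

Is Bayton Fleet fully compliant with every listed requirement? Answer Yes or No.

1. hull inspection 97 days ago vs limit 120 → met
2. catch-reporting audit 41 days ago vs limit 45 → met
3. licensed deck officers 2 ≥ 2 → met
4. crew injury coverage $250,000 ≥ $250,000 → met
5. stability assessment 27 days ago vs limit 30 → met
6. fire-extinguisher inspection 26 days ago vs limit 30 → met
7. protection-and-indemnity coverage $1,625,000 ≥ $1,475,000 → met
8. condition 'operates beyond 50 nautical miles' holds; life-raft servicing 530 days ago vs limit 540 → met
9. catch logbook present → met
10. crew with marine safety training 8 ≥ 8 → met
All met.

Yes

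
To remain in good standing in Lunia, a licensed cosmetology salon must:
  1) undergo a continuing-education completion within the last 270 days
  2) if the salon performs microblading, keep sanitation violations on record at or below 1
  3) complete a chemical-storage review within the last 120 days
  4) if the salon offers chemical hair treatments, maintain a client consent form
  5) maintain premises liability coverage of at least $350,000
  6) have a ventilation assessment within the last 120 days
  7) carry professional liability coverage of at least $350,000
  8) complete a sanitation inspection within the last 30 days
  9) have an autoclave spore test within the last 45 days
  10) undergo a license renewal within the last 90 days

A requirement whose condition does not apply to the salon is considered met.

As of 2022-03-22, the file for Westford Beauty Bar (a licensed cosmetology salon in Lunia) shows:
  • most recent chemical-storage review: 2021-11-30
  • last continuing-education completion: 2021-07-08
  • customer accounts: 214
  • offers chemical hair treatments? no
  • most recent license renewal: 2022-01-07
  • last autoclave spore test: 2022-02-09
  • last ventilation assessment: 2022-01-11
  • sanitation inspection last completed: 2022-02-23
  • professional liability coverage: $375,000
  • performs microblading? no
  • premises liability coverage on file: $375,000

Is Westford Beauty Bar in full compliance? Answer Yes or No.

1. continuing-education completion 257 days ago vs limit 270 → met
2. condition 'performs microblading' does not hold → requirement n/a → met
3. chemical-storage review 112 days ago vs limit 120 → met
4. condition 'offers chemical hair treatments' does not hold → requirement n/a → met
5. premises liability coverage $375,000 ≥ $350,000 → met
6. ventilation assessment 70 days ago vs limit 120 → met
7. professional liability coverage $375,000 ≥ $350,000 → met
8. sanitation inspection 27 days ago vs limit 30 → met
9. autoclave spore test 41 days ago vs limit 45 → met
10. license renewal 74 days ago vs limit 90 → met
All met.

Yes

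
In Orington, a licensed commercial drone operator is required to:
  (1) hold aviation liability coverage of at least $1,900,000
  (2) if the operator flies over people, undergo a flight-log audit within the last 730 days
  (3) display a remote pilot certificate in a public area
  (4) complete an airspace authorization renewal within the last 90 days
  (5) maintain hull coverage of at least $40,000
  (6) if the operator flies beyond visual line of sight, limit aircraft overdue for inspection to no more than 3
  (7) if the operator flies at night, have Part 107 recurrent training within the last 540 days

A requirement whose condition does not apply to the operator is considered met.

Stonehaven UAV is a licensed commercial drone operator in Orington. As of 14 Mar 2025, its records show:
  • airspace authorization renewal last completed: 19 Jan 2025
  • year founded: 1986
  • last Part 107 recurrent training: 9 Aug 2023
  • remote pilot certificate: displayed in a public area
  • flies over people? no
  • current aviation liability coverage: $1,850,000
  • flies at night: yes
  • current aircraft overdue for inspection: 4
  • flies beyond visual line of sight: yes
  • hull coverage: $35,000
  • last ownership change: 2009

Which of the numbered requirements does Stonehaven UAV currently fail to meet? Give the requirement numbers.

1, 5, 6, 7

1. aviation liability coverage $1,850,000 < $1,900,000 → not met
2. condition 'flies over people' does not hold → requirement n/a → met
3. remote pilot certificate present → met
4. airspace authorization renewal 54 days ago vs limit 90 → met
5. hull coverage $35,000 < $40,000 → not met
6. condition 'flies beyond visual line of sight' holds; aircraft overdue for inspection 4 > 3 → not met
7. condition 'flies at night' holds; Part 107 recurrent training 583 days ago vs limit 540 → not met
Not met: 1, 5, 6, 7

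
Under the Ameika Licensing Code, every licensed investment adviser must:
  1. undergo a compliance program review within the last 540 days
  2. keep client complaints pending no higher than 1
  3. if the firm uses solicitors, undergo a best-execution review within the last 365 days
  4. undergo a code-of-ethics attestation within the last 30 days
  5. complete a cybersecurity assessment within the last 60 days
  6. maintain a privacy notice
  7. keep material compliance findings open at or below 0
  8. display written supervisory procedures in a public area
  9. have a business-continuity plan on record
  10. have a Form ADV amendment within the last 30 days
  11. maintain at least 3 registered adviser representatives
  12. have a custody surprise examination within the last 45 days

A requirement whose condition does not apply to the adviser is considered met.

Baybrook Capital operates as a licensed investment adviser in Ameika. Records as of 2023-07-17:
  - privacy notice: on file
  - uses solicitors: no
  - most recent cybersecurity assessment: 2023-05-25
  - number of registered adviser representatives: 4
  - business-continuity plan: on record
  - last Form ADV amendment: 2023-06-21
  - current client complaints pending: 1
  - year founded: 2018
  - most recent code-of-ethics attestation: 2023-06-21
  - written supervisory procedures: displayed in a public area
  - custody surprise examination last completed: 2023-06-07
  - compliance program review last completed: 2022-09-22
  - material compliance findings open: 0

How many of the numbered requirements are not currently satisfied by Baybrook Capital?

1. compliance program review 298 days ago vs limit 540 → met
2. client complaints pending 1 ≤ 1 → met
3. condition 'uses solicitors' does not hold → requirement n/a → met
4. code-of-ethics attestation 26 days ago vs limit 30 → met
5. cybersecurity assessment 53 days ago vs limit 60 → met
6. privacy notice present → met
7. material compliance findings open 0 ≤ 0 → met
8. written supervisory procedures present → met
9. business-continuity plan present → met
10. Form ADV amendment 26 days ago vs limit 30 → met
11. registered adviser representatives 4 ≥ 3 → met
12. custody surprise examination 40 days ago vs limit 45 → met
Not met: 0 of 12

0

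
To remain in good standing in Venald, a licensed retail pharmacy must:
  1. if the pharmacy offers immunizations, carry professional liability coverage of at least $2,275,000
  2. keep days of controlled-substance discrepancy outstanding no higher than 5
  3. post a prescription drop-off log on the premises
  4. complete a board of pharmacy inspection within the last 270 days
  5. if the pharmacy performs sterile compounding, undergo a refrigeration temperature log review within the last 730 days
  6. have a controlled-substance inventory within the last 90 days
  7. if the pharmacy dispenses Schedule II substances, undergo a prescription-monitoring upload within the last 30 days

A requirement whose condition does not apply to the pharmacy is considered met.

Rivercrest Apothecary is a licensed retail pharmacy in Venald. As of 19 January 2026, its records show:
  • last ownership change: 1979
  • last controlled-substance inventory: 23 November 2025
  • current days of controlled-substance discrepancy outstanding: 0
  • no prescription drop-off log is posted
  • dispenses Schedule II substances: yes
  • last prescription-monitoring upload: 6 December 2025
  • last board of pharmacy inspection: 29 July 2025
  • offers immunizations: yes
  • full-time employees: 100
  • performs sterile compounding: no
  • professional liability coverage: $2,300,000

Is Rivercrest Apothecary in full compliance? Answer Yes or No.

1. condition 'offers immunizations' holds; professional liability coverage $2,300,000 ≥ $2,275,000 → met
2. days of controlled-substance discrepancy outstanding 0 ≤ 5 → met
3. prescription drop-off log absent → not met
4. board of pharmacy inspection 174 days ago vs limit 270 → met
5. condition 'performs sterile compounding' does not hold → requirement n/a → met
6. controlled-substance inventory 57 days ago vs limit 90 → met
7. condition 'dispenses Schedule II substances' holds; prescription-monitoring upload 44 days ago vs limit 30 → not met
Not met: 3, 7

No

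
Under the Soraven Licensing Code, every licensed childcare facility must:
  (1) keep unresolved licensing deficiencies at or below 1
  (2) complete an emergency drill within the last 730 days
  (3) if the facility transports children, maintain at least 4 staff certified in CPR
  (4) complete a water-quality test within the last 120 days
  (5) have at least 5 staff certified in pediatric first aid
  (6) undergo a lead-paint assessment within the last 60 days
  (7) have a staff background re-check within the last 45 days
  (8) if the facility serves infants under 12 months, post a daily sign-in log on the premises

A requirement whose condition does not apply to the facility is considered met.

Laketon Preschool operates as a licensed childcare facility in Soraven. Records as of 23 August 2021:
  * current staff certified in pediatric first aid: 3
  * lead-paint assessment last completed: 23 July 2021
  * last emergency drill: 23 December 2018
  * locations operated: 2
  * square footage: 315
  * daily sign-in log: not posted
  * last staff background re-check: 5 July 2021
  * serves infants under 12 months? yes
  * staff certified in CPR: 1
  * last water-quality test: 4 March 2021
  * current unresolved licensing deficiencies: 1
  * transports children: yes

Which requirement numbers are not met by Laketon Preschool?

2, 3, 4, 5, 7, 8

1. unresolved licensing deficiencies 1 ≤ 1 → met
2. emergency drill 974 days ago vs limit 730 → not met
3. condition 'transports children' holds; staff certified in CPR 1 < 4 → not met
4. water-quality test 172 days ago vs limit 120 → not met
5. staff certified in pediatric first aid 3 < 5 → not met
6. lead-paint assessment 31 days ago vs limit 60 → met
7. staff background re-check 49 days ago vs limit 45 → not met
8. condition 'serves infants under 12 months' holds; daily sign-in log absent → not met
Not met: 2, 3, 4, 5, 7, 8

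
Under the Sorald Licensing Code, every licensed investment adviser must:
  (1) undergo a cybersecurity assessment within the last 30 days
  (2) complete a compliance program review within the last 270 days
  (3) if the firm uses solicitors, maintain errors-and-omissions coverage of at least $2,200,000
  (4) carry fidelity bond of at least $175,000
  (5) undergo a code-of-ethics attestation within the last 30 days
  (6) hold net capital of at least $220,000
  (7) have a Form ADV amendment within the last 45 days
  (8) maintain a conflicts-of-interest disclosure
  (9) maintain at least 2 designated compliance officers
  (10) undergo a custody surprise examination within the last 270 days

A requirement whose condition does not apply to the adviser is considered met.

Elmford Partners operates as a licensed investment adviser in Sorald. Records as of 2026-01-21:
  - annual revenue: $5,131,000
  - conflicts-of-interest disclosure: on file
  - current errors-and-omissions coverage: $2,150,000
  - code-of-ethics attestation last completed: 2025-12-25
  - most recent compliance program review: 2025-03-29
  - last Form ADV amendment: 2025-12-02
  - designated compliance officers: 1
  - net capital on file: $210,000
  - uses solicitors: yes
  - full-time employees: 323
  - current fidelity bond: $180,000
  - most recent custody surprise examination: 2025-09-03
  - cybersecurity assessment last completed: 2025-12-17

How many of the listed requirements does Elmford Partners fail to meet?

1. cybersecurity assessment 35 days ago vs limit 30 → not met
2. compliance program review 298 days ago vs limit 270 → not met
3. condition 'uses solicitors' holds; errors-and-omissions coverage $2,150,000 < $2,200,000 → not met
4. fidelity bond $180,000 ≥ $175,000 → met
5. code-of-ethics attestation 27 days ago vs limit 30 → met
6. net capital $210,000 < $220,000 → not met
7. Form ADV amendment 50 days ago vs limit 45 → not met
8. conflicts-of-interest disclosure present → met
9. designated compliance officers 1 < 2 → not met
10. custody surprise examination 140 days ago vs limit 270 → met
Not met: 6 of 10

6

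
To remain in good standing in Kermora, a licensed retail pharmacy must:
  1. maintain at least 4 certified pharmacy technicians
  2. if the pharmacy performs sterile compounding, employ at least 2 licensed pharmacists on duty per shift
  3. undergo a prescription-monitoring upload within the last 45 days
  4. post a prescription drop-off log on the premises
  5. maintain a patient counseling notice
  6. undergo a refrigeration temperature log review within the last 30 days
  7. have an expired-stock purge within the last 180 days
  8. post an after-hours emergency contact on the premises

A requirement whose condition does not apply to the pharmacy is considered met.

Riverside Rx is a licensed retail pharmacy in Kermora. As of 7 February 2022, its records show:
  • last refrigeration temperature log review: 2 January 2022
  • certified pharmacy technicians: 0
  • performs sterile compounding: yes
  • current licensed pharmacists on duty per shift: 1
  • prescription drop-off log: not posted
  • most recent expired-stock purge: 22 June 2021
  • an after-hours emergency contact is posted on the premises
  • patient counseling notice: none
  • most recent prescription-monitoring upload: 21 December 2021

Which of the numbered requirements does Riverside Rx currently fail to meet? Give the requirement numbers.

1. certified pharmacy technicians 0 < 4 → not met
2. condition 'performs sterile compounding' holds; licensed pharmacists on duty per shift 1 < 2 → not met
3. prescription-monitoring upload 48 days ago vs limit 45 → not met
4. prescription drop-off log absent → not met
5. patient counseling notice absent → not met
6. refrigeration temperature log review 36 days ago vs limit 30 → not met
7. expired-stock purge 230 days ago vs limit 180 → not met
8. after-hours emergency contact present → met
Not met: 1, 2, 3, 4, 5, 6, 7

1, 2, 3, 4, 5, 6, 7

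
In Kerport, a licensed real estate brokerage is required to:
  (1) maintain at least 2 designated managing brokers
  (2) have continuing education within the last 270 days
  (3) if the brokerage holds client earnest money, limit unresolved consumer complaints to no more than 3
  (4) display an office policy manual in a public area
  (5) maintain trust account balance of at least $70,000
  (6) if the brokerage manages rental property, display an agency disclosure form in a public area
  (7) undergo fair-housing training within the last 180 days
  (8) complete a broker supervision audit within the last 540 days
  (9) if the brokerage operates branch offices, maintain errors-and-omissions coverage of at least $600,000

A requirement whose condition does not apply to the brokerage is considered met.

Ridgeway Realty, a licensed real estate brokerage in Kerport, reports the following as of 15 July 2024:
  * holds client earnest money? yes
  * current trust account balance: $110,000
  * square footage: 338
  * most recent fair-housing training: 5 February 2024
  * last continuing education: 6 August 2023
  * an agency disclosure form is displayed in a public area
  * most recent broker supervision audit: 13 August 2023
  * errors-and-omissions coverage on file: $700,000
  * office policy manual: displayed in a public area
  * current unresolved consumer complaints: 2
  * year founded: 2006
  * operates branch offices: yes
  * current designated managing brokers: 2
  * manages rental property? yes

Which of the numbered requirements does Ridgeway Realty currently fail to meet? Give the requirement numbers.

2

1. designated managing brokers 2 ≥ 2 → met
2. continuing education 344 days ago vs limit 270 → not met
3. condition 'holds client earnest money' holds; unresolved consumer complaints 2 ≤ 3 → met
4. office policy manual present → met
5. trust account balance $110,000 ≥ $70,000 → met
6. condition 'manages rental property' holds; agency disclosure form present → met
7. fair-housing training 161 days ago vs limit 180 → met
8. broker supervision audit 337 days ago vs limit 540 → met
9. condition 'operates branch offices' holds; errors-and-omissions coverage $700,000 ≥ $600,000 → met
Not met: 2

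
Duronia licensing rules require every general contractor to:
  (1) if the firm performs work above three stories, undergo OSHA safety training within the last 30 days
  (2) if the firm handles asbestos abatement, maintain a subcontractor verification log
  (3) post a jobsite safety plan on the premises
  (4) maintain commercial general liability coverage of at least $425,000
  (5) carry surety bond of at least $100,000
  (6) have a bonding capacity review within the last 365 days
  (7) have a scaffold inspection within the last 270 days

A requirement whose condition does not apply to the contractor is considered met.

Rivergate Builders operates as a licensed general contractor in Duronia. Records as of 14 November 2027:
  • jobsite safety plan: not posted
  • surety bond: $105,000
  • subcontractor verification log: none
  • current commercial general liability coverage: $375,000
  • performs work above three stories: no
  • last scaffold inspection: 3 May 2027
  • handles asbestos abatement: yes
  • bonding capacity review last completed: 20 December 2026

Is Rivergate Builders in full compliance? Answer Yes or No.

1. condition 'performs work above three stories' does not hold → requirement n/a → met
2. condition 'handles asbestos abatement' holds; subcontractor verification log absent → not met
3. jobsite safety plan absent → not met
4. commercial general liability coverage $375,000 < $425,000 → not met
5. surety bond $105,000 ≥ $100,000 → met
6. bonding capacity review 329 days ago vs limit 365 → met
7. scaffold inspection 195 days ago vs limit 270 → met
Not met: 2, 3, 4

No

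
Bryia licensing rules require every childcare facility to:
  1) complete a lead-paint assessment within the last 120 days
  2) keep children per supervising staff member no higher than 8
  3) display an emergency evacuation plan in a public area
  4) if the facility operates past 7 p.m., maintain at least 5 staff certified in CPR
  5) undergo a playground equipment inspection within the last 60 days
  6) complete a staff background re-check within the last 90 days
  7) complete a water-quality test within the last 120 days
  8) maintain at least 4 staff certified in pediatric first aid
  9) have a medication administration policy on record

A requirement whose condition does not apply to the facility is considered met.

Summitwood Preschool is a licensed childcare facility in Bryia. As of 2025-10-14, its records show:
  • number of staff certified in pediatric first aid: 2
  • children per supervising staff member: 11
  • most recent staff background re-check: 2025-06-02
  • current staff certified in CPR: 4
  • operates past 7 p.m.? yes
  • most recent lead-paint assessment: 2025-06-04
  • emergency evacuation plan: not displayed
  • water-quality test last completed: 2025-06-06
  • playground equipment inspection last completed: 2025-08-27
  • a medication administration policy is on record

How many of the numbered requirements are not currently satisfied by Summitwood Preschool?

7

1. lead-paint assessment 132 days ago vs limit 120 → not met
2. children per supervising staff member 11 > 8 → not met
3. emergency evacuation plan absent → not met
4. condition 'operates past 7 p.m.' holds; staff certified in CPR 4 < 5 → not met
5. playground equipment inspection 48 days ago vs limit 60 → met
6. staff background re-check 134 days ago vs limit 90 → not met
7. water-quality test 130 days ago vs limit 120 → not met
8. staff certified in pediatric first aid 2 < 4 → not met
9. medication administration policy present → met
Not met: 7 of 9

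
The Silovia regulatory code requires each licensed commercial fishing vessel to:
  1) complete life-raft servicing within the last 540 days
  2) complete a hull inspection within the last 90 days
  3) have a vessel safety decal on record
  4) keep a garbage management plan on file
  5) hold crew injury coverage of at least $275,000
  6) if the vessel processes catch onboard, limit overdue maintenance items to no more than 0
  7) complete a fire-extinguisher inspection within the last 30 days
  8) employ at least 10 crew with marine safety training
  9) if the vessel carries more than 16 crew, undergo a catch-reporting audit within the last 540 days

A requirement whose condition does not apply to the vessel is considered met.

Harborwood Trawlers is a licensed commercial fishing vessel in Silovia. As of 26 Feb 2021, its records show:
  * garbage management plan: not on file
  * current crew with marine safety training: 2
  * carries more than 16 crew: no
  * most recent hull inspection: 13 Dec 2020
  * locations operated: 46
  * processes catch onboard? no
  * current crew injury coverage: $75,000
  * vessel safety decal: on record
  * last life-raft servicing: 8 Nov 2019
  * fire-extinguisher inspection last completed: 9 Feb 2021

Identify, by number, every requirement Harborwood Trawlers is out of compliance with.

1. life-raft servicing 476 days ago vs limit 540 → met
2. hull inspection 75 days ago vs limit 90 → met
3. vessel safety decal present → met
4. garbage management plan absent → not met
5. crew injury coverage $75,000 < $275,000 → not met
6. condition 'processes catch onboard' does not hold → requirement n/a → met
7. fire-extinguisher inspection 17 days ago vs limit 30 → met
8. crew with marine safety training 2 < 10 → not met
9. condition 'carries more than 16 crew' does not hold → requirement n/a → met
Not met: 4, 5, 8

4, 5, 8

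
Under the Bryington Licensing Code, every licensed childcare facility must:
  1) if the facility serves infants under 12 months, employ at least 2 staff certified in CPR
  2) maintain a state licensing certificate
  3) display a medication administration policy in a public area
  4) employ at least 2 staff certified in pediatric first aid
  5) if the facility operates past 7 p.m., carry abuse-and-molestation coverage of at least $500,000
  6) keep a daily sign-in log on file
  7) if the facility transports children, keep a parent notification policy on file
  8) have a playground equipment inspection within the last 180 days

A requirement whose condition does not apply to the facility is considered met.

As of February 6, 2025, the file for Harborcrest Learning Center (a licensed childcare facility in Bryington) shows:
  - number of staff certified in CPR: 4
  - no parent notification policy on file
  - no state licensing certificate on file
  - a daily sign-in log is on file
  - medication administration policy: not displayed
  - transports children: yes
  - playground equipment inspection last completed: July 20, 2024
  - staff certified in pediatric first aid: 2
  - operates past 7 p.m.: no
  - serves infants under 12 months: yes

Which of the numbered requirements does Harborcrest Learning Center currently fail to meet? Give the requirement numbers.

2, 3, 7, 8

1. condition 'serves infants under 12 months' holds; staff certified in CPR 4 ≥ 2 → met
2. state licensing certificate absent → not met
3. medication administration policy absent → not met
4. staff certified in pediatric first aid 2 ≥ 2 → met
5. condition 'operates past 7 p.m.' does not hold → requirement n/a → met
6. daily sign-in log present → met
7. condition 'transports children' holds; parent notification policy absent → not met
8. playground equipment inspection 201 days ago vs limit 180 → not met
Not met: 2, 3, 7, 8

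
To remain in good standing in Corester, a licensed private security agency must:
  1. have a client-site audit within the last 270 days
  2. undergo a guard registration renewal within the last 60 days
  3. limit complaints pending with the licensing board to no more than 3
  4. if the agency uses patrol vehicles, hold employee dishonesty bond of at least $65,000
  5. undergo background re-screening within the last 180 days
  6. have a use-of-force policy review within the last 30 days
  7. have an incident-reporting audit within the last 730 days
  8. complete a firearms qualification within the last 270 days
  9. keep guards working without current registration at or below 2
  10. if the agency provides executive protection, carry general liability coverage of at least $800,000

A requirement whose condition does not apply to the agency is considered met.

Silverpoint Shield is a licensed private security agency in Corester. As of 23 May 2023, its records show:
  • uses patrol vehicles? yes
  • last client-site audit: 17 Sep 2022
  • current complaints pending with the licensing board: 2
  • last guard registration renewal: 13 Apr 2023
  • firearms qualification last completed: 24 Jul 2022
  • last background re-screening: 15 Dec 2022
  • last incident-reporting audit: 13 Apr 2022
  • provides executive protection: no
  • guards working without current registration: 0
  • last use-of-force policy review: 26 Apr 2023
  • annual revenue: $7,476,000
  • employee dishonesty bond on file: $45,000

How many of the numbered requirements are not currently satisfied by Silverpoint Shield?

2

1. client-site audit 248 days ago vs limit 270 → met
2. guard registration renewal 40 days ago vs limit 60 → met
3. complaints pending with the licensing board 2 ≤ 3 → met
4. condition 'uses patrol vehicles' holds; employee dishonesty bond $45,000 < $65,000 → not met
5. background re-screening 159 days ago vs limit 180 → met
6. use-of-force policy review 27 days ago vs limit 30 → met
7. incident-reporting audit 405 days ago vs limit 730 → met
8. firearms qualification 303 days ago vs limit 270 → not met
9. guards working without current registration 0 ≤ 2 → met
10. condition 'provides executive protection' does not hold → requirement n/a → met
Not met: 2 of 10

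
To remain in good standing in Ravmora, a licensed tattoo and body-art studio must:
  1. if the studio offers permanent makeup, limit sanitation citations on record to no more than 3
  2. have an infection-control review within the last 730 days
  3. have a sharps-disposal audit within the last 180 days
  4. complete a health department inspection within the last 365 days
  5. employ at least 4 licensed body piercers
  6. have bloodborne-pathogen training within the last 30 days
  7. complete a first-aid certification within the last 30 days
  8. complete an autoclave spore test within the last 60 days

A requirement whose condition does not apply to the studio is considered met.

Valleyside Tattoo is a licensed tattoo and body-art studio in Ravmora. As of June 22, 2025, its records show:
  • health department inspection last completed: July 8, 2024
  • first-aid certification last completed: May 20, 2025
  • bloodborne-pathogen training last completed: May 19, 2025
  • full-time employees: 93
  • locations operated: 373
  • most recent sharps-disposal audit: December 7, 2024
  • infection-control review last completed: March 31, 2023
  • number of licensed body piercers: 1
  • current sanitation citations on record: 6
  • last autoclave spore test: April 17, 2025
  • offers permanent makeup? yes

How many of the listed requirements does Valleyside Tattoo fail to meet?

7

1. condition 'offers permanent makeup' holds; sanitation citations on record 6 > 3 → not met
2. infection-control review 814 days ago vs limit 730 → not met
3. sharps-disposal audit 197 days ago vs limit 180 → not met
4. health department inspection 349 days ago vs limit 365 → met
5. licensed body piercers 1 < 4 → not met
6. bloodborne-pathogen training 34 days ago vs limit 30 → not met
7. first-aid certification 33 days ago vs limit 30 → not met
8. autoclave spore test 66 days ago vs limit 60 → not met
Not met: 7 of 8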